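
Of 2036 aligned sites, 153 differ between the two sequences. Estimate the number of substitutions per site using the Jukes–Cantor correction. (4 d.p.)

p = 153/2036 ≈ 0.075147.
d = −(3/4) ln(1 − 4p/3) = −0.75 ln(1 − 0.100196) = −0.75 ln(0.899804)
  = −0.75 × (-0.105578) = 0.079184 substitutions/site.

0.0792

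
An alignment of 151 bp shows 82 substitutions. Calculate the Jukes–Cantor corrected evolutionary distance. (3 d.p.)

p = 82/151 ≈ 0.543046.
d = −(3/4) ln(1 − 4p/3) = −0.75 ln(1 − 0.724061) = −0.75 ln(0.275939)
  = −0.75 × (-1.287575) = 0.965681 substitutions/site.

0.966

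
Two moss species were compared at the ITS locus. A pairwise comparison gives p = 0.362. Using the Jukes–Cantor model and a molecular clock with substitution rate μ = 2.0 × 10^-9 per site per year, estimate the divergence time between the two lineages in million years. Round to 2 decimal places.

123.58

d = −(3/4) ln(1 − 4p/3) = −0.75 ln(1 − 0.482667) = −0.75 ln(0.517333)
  = −0.75 × (-0.659069) = 0.494302 substitutions/site.
Under a molecular clock d = 2μt, so t = d/(2μ) = 0.494302 / (2 × 2.0 × 10^-9) = 123.58 million years.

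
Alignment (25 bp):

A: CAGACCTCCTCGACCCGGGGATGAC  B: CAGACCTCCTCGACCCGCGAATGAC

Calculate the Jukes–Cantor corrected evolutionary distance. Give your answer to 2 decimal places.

0.08

The sequences differ at 2 of 25 sites (18, 20), so p = 2/25 = 0.08.
d = −(3/4) ln(1 − 4p/3) = −0.75 ln(1 − 0.106667) = −0.75 ln(0.893333)
  = −0.75 × (-0.112796) = 0.084597 substitutions/site.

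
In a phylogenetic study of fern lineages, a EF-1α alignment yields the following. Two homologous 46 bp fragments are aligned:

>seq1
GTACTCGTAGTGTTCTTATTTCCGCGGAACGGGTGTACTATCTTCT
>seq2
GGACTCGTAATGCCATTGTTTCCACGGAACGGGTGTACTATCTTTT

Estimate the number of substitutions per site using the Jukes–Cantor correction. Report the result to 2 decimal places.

0.20

The sequences differ at 8 of 46 sites (2, 10, 13, 14, 15, 18, 24, 45), so p = 8/46 ≈ 0.173913.
d = −(3/4) ln(1 − 4p/3) = −0.75 ln(1 − 0.231884) = −0.75 ln(0.768116)
  = −0.75 × (-0.263815) = 0.197861 substitutions/site.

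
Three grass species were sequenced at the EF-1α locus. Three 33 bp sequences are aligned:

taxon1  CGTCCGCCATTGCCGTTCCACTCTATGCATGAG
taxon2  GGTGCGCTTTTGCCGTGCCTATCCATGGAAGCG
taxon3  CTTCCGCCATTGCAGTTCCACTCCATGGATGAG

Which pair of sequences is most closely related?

taxon1–taxon2: 11/33 differ, p = 0.333, d = 0.441.
taxon1–taxon3: 4/33 differ, p = 0.121, d = 0.132.
taxon2–taxon3: 11/33 differ, p = 0.333, d = 0.441.
The smallest distance is between taxon1 and taxon3.

taxon1 and taxon3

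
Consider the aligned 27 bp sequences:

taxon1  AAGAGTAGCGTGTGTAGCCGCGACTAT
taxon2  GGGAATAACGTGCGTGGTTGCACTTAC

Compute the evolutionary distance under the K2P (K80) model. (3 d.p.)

Of 27 sites, 11 differences are transitions and 1 are transversions, so P = 11/27 ≈ 0.407407 and Q = 1/27 ≈ 0.037037.
Under the Kimura two-parameter model, d = −½ ln(1 − 2P − Q) − ¼ ln(1 − 2Q).
1 − 2P − Q = 0.148149, giving −½ ln(0.148149) = 0.954768.
1 − 2Q = 0.925926, giving −¼ ln(0.925926) = 0.019240.
d = 0.954768 + 0.019240 = 0.974008.

0.974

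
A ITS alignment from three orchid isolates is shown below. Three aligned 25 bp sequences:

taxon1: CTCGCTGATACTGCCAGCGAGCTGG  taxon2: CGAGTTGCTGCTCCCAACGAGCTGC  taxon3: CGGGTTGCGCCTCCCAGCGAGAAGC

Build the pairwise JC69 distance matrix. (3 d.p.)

taxon1–taxon2: 8/25 sites differ → p = 0.32, d = −0.75 ln(1 − 0.426667) = 0.417216 ≈ 0.417.
taxon1–taxon3: 10/25 sites differ → p = 0.4, d = −0.75 ln(1 − 0.533333) = 0.571605 ≈ 0.572.
taxon2–taxon3: 6/25 sites differ → p = 0.24, d = −0.75 ln(1 − 0.32) = 0.289247 ≈ 0.289.

d(taxon1,taxon2) = 0.417, d(taxon1,taxon3) = 0.572, d(taxon2,taxon3) = 0.289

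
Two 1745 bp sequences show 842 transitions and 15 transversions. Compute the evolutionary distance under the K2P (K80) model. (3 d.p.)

1.822

P = 842/1745 ≈ 0.482521 and Q = 15/1745 ≈ 0.008596.
Under the Kimura two-parameter model, d = −½ ln(1 − 2P − Q) − ¼ ln(1 − 2Q).
1 − 2P − Q = 0.026362, giving −½ ln(0.026362) = 1.817916.
1 − 2Q = 0.982808, giving −¼ ln(0.982808) = 0.004335.
d = 1.817916 + 0.004335 = 1.822251.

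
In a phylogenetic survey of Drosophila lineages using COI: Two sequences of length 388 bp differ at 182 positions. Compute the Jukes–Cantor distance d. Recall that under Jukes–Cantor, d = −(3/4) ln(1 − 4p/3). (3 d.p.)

0.736

p = 182/388 ≈ 0.469072.
d = −(3/4) ln(1 − 4p/3) = −0.75 ln(1 − 0.625429) = −0.75 ln(0.374571)
  = −0.75 × (-0.981974) = 0.736481 substitutions/site.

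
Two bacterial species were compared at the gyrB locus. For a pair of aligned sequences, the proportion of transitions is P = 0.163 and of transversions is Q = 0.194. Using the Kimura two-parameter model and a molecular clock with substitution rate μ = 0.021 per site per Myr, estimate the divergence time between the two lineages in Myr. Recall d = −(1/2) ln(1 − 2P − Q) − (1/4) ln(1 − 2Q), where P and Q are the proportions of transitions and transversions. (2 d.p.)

11.66

Under the Kimura two-parameter model, d = −½ ln(1 − 2P − Q) − ¼ ln(1 − 2Q).
1 − 2P − Q = 0.48, giving −½ ln(0.48) = 0.366985.
1 − 2Q = 0.612, giving −¼ ln(0.612) = 0.122756.
d = 0.366985 + 0.122756 = 0.489741.
Under a molecular clock d = 2μt, so t = d/(2μ) = 0.489741 / (2 × 0.021) = 11.66 Myr.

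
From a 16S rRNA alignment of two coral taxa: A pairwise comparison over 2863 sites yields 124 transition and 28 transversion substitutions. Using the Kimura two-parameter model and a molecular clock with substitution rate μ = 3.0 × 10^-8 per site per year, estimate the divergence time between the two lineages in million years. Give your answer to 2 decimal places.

P = 124/2863 ≈ 0.043311 and Q = 28/2863 ≈ 0.00978.
Under the Kimura two-parameter model, d = −½ ln(1 − 2P − Q) − ¼ ln(1 − 2Q).
1 − 2P − Q = 0.903598, giving −½ ln(0.903598) = 0.050685.
1 − 2Q = 0.98044, giving −¼ ln(0.98044) = 0.004938.
d = 0.050685 + 0.004938 = 0.055623.
Under a molecular clock d = 2μt, so t = d/(2μ) = 0.055623 / (2 × 3.0 × 10^-8) = 0.93 million years.

0.93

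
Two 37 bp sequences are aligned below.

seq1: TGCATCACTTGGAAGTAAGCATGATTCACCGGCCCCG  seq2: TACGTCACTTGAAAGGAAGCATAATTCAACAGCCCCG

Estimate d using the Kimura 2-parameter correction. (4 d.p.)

0.2246

Of 37 sites, 5 differences are transitions and 2 are transversions, so P = 5/37 ≈ 0.135135 and Q = 2/37 ≈ 0.054054.
Under the Kimura two-parameter model, d = −½ ln(1 − 2P − Q) − ¼ ln(1 − 2Q).
1 − 2P − Q = 0.675676, giving −½ ln(0.675676) = 0.196021.
1 − 2Q = 0.891892, giving −¼ ln(0.891892) = 0.028603.
d = 0.196021 + 0.028603 = 0.224624.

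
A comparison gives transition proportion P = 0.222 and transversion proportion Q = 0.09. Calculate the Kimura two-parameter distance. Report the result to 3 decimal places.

Under the Kimura two-parameter model, d = −½ ln(1 − 2P − Q) − ¼ ln(1 − 2Q).
1 − 2P − Q = 0.466, giving −½ ln(0.466) = 0.381785.
1 − 2Q = 0.82, giving −¼ ln(0.82) = 0.049613.
d = 0.381785 + 0.049613 = 0.431398.

0.431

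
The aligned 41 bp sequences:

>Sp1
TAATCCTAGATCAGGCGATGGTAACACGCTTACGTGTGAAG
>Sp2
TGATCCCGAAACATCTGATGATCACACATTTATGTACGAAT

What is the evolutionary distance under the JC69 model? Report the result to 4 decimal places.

0.5510

The sequences differ at 16 of 41 sites, so p = 16/41 ≈ 0.390244.
d = −(3/4) ln(1 − 4p/3) = −0.75 ln(1 − 0.520325) = −0.75 ln(0.479675)
  = −0.75 × (-0.734646) = 0.550985 substitutions/site.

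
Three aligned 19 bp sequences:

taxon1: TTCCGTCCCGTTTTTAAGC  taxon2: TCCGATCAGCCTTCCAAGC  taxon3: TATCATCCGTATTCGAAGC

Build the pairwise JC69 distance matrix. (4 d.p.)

d(taxon1,taxon2) = 0.7489, d(taxon1,taxon3) = 0.6181, d(taxon2,taxon3) = 0.5068

taxon1–taxon2: 9/19 sites differ → p ≈ 0.473684, d = −0.75 ln(1 − 0.631579) = 0.748897 ≈ 0.7489.
taxon1–taxon3: 8/19 sites differ → p ≈ 0.421053, d = −0.75 ln(1 − 0.561404) = 0.618132 ≈ 0.6181.
taxon2–taxon3: 7/19 sites differ → p ≈ 0.368421, d = −0.75 ln(1 − 0.491228) = 0.506816 ≈ 0.5068.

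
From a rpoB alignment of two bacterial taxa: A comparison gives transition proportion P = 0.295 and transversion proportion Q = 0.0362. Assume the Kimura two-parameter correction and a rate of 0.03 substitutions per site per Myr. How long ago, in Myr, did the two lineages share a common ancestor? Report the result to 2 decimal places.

8.51

Under the Kimura two-parameter model, d = −½ ln(1 − 2P − Q) − ¼ ln(1 − 2Q).
1 − 2P − Q = 0.3738, giving −½ ln(0.3738) = 0.492017.
1 − 2Q = 0.9276, giving −¼ ln(0.9276) = 0.018789.
d = 0.492017 + 0.018789 = 0.510806.
Under a molecular clock d = 2μt, so t = d/(2μ) = 0.510806 / (2 × 0.03) = 8.51 Myr.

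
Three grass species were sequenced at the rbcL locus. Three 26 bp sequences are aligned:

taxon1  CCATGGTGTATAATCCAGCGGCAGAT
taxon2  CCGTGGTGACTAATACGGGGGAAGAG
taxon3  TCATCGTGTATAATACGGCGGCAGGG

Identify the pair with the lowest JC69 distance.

taxon1–taxon2: 8/26 differ, p = 0.308, d = 0.396.
taxon1–taxon3: 6/26 differ, p = 0.231, d = 0.276.
taxon2–taxon3: 8/26 differ, p = 0.308, d = 0.396.
The smallest distance is between taxon1 and taxon3.

taxon1 and taxon3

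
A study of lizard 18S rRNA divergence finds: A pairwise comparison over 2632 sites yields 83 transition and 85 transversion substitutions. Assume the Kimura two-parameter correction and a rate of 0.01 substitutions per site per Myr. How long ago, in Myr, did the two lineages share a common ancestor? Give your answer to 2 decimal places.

3.34

P = 83/2632 ≈ 0.031535 and Q = 85/2632 ≈ 0.032295.
Under the Kimura two-parameter model, d = −½ ln(1 − 2P − Q) − ¼ ln(1 − 2Q).
1 − 2P − Q = 0.904635, giving −½ ln(0.904635) = 0.050112.
1 − 2Q = 0.93541, giving −¼ ln(0.93541) = 0.016693.
d = 0.050112 + 0.016693 = 0.066805.
Under a molecular clock d = 2μt, so t = d/(2μ) = 0.066805 / (2 × 0.01) = 3.34 Myr.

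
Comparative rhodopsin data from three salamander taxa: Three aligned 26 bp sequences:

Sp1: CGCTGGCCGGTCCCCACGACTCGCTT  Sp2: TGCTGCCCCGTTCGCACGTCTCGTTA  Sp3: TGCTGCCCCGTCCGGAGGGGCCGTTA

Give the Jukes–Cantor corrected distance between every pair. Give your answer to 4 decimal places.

Sp1–Sp2: 8/26 sites differ → p ≈ 0.307692, d = −0.75 ln(1 − 0.410256) = 0.396050 ≈ 0.3961.
Sp1–Sp3: 11/26 sites differ → p ≈ 0.423077, d = −0.75 ln(1 − 0.564103) = 0.622762 ≈ 0.6228.
Sp2–Sp3: 6/26 sites differ → p ≈ 0.230769, d = −0.75 ln(1 − 0.307692) = 0.275793 ≈ 0.2758.

d(Sp1,Sp2) = 0.3961, d(Sp1,Sp3) = 0.6228, d(Sp2,Sp3) = 0.2758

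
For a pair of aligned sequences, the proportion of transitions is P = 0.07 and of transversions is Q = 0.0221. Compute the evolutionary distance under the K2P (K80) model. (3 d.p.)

0.100

Under the Kimura two-parameter model, d = −½ ln(1 − 2P − Q) − ¼ ln(1 − 2Q).
1 − 2P − Q = 0.8379, giving −½ ln(0.8379) = 0.088428.
1 − 2Q = 0.9558, giving −¼ ln(0.9558) = 0.011302.
d = 0.088428 + 0.011302 = 0.099730.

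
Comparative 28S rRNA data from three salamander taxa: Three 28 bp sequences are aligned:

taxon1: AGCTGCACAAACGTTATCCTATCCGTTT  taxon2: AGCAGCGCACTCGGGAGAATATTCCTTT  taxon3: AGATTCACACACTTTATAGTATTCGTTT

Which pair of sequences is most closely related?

taxon1 and taxon3

taxon1–taxon2: 11/28 differ, p = 0.393, d = 0.556.
taxon1–taxon3: 7/28 differ, p = 0.250, d = 0.304.
taxon2–taxon3: 11/28 differ, p = 0.393, d = 0.556.
The smallest distance is between taxon1 and taxon3.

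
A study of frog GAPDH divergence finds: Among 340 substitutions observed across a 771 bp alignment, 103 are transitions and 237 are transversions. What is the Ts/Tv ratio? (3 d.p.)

R = 103/237 = 0.434599… ≈ 0.435 (to 3 d.p.).

0.435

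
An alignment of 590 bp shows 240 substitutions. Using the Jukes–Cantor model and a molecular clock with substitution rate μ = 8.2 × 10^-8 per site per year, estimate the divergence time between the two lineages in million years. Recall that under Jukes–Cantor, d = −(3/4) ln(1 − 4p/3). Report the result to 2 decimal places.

3.57

p = 240/590 ≈ 0.40678.
d = −(3/4) ln(1 − 4p/3) = −0.75 ln(1 − 0.542373) = −0.75 ln(0.457627)
  = −0.75 × (-0.781701) = 0.586276 substitutions/site.
Under a molecular clock d = 2μt, so t = d/(2μ) = 0.586276 / (2 × 8.2 × 10^-8) = 3.57 million years.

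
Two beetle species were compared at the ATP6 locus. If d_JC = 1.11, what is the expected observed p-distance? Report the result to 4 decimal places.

0.5793

p = (3/4)(1 − e^(−4d/3)) = 0.75 × (1 − e^(-1.48)) = 0.75 × (1 − 0.227638) = 0.579272.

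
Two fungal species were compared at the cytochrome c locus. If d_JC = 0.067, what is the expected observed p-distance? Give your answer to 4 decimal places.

0.0641

p = (3/4)(1 − e^(−4d/3)) = 0.75 × (1 − e^(-0.089333)) = 0.75 × (1 − 0.914541) = 0.064094.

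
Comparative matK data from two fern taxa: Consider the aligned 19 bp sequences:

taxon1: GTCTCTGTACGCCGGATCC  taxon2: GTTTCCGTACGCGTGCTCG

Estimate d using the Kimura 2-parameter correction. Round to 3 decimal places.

Of 19 sites, 2 differences are transitions and 4 are transversions, so P = 2/19 ≈ 0.105263 and Q = 4/19 ≈ 0.210526.
Under the Kimura two-parameter model, d = −½ ln(1 − 2P − Q) − ¼ ln(1 − 2Q).
1 − 2P − Q = 0.578948, giving −½ ln(0.578948) = 0.273271.
1 − 2Q = 0.578948, giving −¼ ln(0.578948) = 0.136636.
d = 0.273271 + 0.136636 = 0.409907.

0.410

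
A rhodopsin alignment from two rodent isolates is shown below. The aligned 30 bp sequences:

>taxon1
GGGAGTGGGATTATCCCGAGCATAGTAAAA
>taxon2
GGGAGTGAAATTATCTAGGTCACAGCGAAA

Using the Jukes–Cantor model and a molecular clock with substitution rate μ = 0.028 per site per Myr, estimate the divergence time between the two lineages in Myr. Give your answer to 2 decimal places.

6.84

The sequences differ at 9 of 30 sites (8, 9, 16, 17, 19, 20, 23, 26, 27), so p = 9/30 = 0.3.
d = −(3/4) ln(1 − 4p/3) = −0.75 ln(1 − 0.4) = −0.75 ln(0.6)
  = −0.75 × (-0.510826) = 0.383120 substitutions/site.
Under a molecular clock d = 2μt, so t = d/(2μ) = 0.383120 / (2 × 0.028) = 6.84 Myr.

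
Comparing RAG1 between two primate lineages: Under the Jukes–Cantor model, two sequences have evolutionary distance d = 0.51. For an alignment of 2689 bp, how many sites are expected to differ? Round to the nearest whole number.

995

Invert JC69: p = (3/4)(1 − e^(−4d/3)) = 0.75 × (1 − e^(-0.68)) = 0.75 × (1 − 0.506617) = 0.370037.
Expected differing sites = pL ≈ 0.370037 × 2689 = 995.029493 ≈ 995.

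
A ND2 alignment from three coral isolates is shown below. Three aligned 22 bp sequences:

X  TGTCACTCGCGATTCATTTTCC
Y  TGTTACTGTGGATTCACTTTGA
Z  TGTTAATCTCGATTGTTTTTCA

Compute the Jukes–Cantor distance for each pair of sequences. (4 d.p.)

X–Y: 7/22 sites differ → p ≈ 0.318182, d = −0.75 ln(1 − 0.424243) = 0.414052 ≈ 0.4141.
X–Z: 6/22 sites differ → p ≈ 0.272727, d = −0.75 ln(1 − 0.363636) = 0.338988 ≈ 0.3390.
Y–Z: 7/22 sites differ → p ≈ 0.318182, d = −0.75 ln(1 − 0.424243) = 0.414052 ≈ 0.4141.

d(X,Y) = 0.4141, d(X,Z) = 0.3390, d(Y,Z) = 0.4141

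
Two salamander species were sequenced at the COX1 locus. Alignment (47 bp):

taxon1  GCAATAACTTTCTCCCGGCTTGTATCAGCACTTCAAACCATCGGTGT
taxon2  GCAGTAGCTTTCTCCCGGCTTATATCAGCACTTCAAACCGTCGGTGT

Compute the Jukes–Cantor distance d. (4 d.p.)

The sequences differ at 4 of 47 sites (4, 7, 22, 40), so p = 4/47 ≈ 0.085106.
d = −(3/4) ln(1 − 4p/3) = −0.75 ln(1 − 0.113475) = −0.75 ln(0.886525)
  = −0.75 × (-0.120446) = 0.090335 substitutions/site.

0.0903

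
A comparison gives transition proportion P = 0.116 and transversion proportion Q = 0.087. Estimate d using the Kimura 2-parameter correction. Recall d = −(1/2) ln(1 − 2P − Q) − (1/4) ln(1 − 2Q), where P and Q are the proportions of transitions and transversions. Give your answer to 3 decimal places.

Under the Kimura two-parameter model, d = −½ ln(1 − 2P − Q) − ¼ ln(1 − 2Q).
1 − 2P − Q = 0.681, giving −½ ln(0.681) = 0.192096.
1 − 2Q = 0.826, giving −¼ ln(0.826) = 0.047790.
d = 0.192096 + 0.047790 = 0.239886.

0.240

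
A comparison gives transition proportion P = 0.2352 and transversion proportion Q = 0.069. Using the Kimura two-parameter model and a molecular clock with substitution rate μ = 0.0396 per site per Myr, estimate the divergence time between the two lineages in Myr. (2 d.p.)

Under the Kimura two-parameter model, d = −½ ln(1 − 2P − Q) − ¼ ln(1 − 2Q).
1 − 2P − Q = 0.4606, giving −½ ln(0.4606) = 0.387613.
1 − 2Q = 0.862, giving −¼ ln(0.862) = 0.037125.
d = 0.387613 + 0.037125 = 0.424738.
Under a molecular clock d = 2μt, so t = d/(2μ) = 0.424738 / (2 × 0.0396) = 5.36 Myr.

5.36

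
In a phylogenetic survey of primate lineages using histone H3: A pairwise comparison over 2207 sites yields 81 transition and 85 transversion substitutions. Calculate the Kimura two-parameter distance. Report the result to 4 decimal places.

P = 81/2207 ≈ 0.036701 and Q = 85/2207 ≈ 0.038514.
Under the Kimura two-parameter model, d = −½ ln(1 − 2P − Q) − ¼ ln(1 − 2Q).
1 − 2P − Q = 0.888084, giving −½ ln(0.888084) = 0.059344.
1 − 2Q = 0.922972, giving −¼ ln(0.922972) = 0.020039.
d = 0.059344 + 0.020039 = 0.079383.

0.0794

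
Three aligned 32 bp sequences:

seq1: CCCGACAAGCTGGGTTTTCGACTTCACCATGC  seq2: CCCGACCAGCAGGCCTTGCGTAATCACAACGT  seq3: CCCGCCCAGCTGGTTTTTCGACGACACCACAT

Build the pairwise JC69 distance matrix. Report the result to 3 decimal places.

seq1–seq2: 11/32 sites differ → p = 0.34375, d = −0.75 ln(1 − 0.458333) = 0.459828 ≈ 0.460.
seq1–seq3: 8/32 sites differ → p = 0.25, d = −0.75 ln(1 − 0.333333) = 0.304098 ≈ 0.304.
seq2–seq3: 11/32 sites differ → p = 0.34375, d = −0.75 ln(1 − 0.458333) = 0.459828 ≈ 0.460.

d(seq1,seq2) = 0.460, d(seq1,seq3) = 0.304, d(seq2,seq3) = 0.460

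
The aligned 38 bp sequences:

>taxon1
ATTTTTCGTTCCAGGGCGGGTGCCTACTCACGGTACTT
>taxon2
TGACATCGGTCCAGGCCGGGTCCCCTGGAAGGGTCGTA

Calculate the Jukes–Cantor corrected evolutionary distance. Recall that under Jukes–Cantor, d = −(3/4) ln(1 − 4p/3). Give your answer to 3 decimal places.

0.681

The sequences differ at 17 of 38 sites, so p = 17/38 ≈ 0.447368.
d = −(3/4) ln(1 − 4p/3) = −0.75 ln(1 − 0.596491) = −0.75 ln(0.403509)
  = −0.75 × (-0.907556) = 0.680667 substitutions/site.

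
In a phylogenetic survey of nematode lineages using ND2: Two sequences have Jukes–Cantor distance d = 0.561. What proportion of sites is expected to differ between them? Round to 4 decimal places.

0.3950

p = (3/4)(1 − e^(−4d/3)) = 0.75 × (1 − e^(-0.748)) = 0.75 × (1 − 0.473312) = 0.395016.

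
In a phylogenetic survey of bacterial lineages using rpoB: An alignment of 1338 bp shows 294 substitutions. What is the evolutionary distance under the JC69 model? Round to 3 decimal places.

p = 294/1338 ≈ 0.219731.
d = −(3/4) ln(1 − 4p/3) = −0.75 ln(1 − 0.292975) = −0.75 ln(0.707025)
  = −0.75 × (-0.346689) = 0.260017 substitutions/site.

0.260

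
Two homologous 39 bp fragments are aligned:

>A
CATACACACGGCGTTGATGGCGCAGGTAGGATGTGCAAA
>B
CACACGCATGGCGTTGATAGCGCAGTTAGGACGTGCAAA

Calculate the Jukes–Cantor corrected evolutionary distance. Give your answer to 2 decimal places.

0.17

The sequences differ at 6 of 39 sites (3, 6, 9, 19, 26, 32), so p = 6/39 ≈ 0.153846.
d = −(3/4) ln(1 − 4p/3) = −0.75 ln(1 − 0.205128) = −0.75 ln(0.794872)
  = −0.75 × (-0.229574) = 0.172181 substitutions/site.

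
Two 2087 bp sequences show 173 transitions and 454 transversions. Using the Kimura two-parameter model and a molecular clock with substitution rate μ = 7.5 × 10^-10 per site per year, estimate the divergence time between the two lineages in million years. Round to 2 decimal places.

P = 173/2087 ≈ 0.082894 and Q = 454/2087 ≈ 0.217537.
Under the Kimura two-parameter model, d = −½ ln(1 − 2P − Q) − ¼ ln(1 − 2Q).
1 − 2P − Q = 0.616675, giving −½ ln(0.616675) = 0.241707.
1 − 2Q = 0.564926, giving −¼ ln(0.564926) = 0.142765.
d = 0.241707 + 0.142765 = 0.384472.
Under a molecular clock d = 2μt, so t = d/(2μ) = 0.384472 / (2 × 7.5 × 10^-10) = 256.31 million years.

256.31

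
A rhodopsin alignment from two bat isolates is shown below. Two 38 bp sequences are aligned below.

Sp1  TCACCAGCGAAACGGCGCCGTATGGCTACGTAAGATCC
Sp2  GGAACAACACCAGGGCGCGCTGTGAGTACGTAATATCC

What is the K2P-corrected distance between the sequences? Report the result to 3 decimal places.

0.508

Of 38 sites, 4 differences are transitions and 10 are transversions, so P = 4/38 ≈ 0.105263 and Q = 10/38 ≈ 0.263158.
Under the Kimura two-parameter model, d = −½ ln(1 − 2P − Q) − ¼ ln(1 − 2Q).
1 − 2P − Q = 0.526316, giving −½ ln(0.526316) = 0.320927.
1 − 2Q = 0.473684, giving −¼ ln(0.473684) = 0.186804.
d = 0.320927 + 0.186804 = 0.507731.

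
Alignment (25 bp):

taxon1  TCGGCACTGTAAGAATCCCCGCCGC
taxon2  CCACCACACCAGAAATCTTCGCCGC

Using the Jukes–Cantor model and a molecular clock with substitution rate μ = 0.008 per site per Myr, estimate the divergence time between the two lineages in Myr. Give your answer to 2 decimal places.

35.73

The sequences differ at 10 of 25 sites (1, 3, 4, 8, 9, 10, 12, 13, 18, 19), so p = 10/25 = 0.4.
d = −(3/4) ln(1 − 4p/3) = −0.75 ln(1 − 0.533333) = −0.75 ln(0.466667)
  = −0.75 × (-0.762139) = 0.571604 substitutions/site.
Under a molecular clock d = 2μt, so t = d/(2μ) = 0.571604 / (2 × 0.008) = 35.73 Myr.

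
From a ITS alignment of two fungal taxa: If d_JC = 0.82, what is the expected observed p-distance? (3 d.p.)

0.499

p = (3/4)(1 − e^(−4d/3)) = 0.75 × (1 − e^(-1.093333)) = 0.75 × (1 − 0.335098) = 0.498677.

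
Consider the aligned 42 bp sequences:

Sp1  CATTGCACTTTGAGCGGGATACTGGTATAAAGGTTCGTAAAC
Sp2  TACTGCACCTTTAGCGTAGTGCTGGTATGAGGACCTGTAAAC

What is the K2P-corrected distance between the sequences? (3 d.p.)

0.508

Of 42 sites, 12 differences are transitions and 2 are transversions, so P = 12/42 ≈ 0.285714 and Q = 2/42 ≈ 0.047619.
Under the Kimura two-parameter model, d = −½ ln(1 − 2P − Q) − ¼ ln(1 − 2Q).
1 − 2P − Q = 0.380953, giving −½ ln(0.380953) = 0.482540.
1 − 2Q = 0.904762, giving −¼ ln(0.904762) = 0.025021.
d = 0.482540 + 0.025021 = 0.507561.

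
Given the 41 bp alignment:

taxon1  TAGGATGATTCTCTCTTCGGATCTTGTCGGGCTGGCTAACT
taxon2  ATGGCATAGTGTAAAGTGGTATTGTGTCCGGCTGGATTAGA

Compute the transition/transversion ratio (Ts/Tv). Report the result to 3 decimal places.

Transitions are A↔G and C↔T; transversions are all other mismatches.
Transitions: 1. Transversions: 19.
R = 1/19 = 0.052631… ≈ 0.053 (to 3 d.p.).

0.053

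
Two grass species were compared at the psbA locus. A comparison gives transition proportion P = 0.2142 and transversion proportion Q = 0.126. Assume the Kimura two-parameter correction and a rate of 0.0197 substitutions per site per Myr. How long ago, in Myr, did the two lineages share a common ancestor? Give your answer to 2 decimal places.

12.10

Under the Kimura two-parameter model, d = −½ ln(1 − 2P − Q) − ¼ ln(1 − 2Q).
1 − 2P − Q = 0.4456, giving −½ ln(0.4456) = 0.404167.
1 − 2Q = 0.748, giving −¼ ln(0.748) = 0.072588.
d = 0.404167 + 0.072588 = 0.476755.
Under a molecular clock d = 2μt, so t = d/(2μ) = 0.476755 / (2 × 0.0197) = 12.10 Myr.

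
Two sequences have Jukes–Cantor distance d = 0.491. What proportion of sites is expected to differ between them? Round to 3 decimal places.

p = (3/4)(1 − e^(−4d/3)) = 0.75 × (1 − e^(-0.654667)) = 0.75 × (1 − 0.519615) = 0.360289.

0.360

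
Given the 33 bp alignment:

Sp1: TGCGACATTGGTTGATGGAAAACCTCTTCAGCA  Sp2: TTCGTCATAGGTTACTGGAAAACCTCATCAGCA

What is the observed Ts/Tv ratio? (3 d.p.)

0.200

Transitions are A↔G and C↔T; transversions are all other mismatches.
Transitions: 1. Transversions: 5.
R = 1/5 = 0.200.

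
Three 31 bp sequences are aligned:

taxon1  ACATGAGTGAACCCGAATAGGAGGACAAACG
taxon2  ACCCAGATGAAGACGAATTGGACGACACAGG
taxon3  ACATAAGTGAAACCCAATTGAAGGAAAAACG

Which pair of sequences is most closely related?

taxon1 and taxon3

taxon1–taxon2: 11/31 differ, p = 0.355, d = 0.481.
taxon1–taxon3: 6/31 differ, p = 0.194, d = 0.224.
taxon2–taxon3: 12/31 differ, p = 0.387, d = 0.544.
The smallest distance is between taxon1 and taxon3.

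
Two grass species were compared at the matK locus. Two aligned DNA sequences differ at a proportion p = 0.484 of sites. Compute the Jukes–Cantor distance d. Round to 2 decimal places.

d = −(3/4) ln(1 − 4p/3) = −0.75 ln(1 − 0.645333) = −0.75 ln(0.354667)
  = −0.75 × (-1.036576) = 0.777432 substitutions/site.

0.78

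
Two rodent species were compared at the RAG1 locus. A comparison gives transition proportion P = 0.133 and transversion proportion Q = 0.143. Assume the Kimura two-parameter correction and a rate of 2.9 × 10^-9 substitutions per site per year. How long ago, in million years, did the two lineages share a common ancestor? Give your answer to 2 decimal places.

59.86

Under the Kimura two-parameter model, d = −½ ln(1 − 2P − Q) − ¼ ln(1 − 2Q).
1 − 2P − Q = 0.591, giving −½ ln(0.591) = 0.262970.
1 − 2Q = 0.714, giving −¼ ln(0.714) = 0.084218.
d = 0.262970 + 0.084218 = 0.347188.
Under a molecular clock d = 2μt, so t = d/(2μ) = 0.347188 / (2 × 2.9 × 10^-9) = 59.86 million years.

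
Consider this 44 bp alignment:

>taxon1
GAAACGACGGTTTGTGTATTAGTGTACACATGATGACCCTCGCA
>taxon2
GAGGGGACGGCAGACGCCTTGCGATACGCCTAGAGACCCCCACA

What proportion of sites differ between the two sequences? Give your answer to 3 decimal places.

The sequences differ at 21 of 44 positions.
p = 21/44 = 0.477272… ≈ 0.477 (to 3 d.p.).

0.477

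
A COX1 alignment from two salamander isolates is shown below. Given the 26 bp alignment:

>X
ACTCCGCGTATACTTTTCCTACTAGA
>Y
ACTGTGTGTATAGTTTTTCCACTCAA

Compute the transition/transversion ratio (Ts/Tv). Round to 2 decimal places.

1.67

Transitions are A↔G and C↔T; transversions are all other mismatches.
Transitions: 5. Transversions: 3.
R = 5/3 = 1.666666… ≈ 1.67 (to 2 d.p.).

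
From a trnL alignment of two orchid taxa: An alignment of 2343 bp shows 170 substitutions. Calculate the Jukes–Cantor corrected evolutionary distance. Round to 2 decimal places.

0.08

p = 170/2343 ≈ 0.072557.
d = −(3/4) ln(1 − 4p/3) = −0.75 ln(1 − 0.096743) = −0.75 ln(0.903257)
  = −0.75 × (-0.101748) = 0.076311 substitutions/site.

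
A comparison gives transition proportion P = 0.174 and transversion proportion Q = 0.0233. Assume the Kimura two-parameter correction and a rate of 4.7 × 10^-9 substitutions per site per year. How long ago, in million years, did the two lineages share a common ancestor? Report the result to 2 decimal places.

25.96

Under the Kimura two-parameter model, d = −½ ln(1 − 2P − Q) − ¼ ln(1 − 2Q).
1 − 2P − Q = 0.6287, giving −½ ln(0.6287) = 0.232051.
1 − 2Q = 0.9534, giving −¼ ln(0.9534) = 0.011930.
d = 0.232051 + 0.011930 = 0.243981.
Under a molecular clock d = 2μt, so t = d/(2μ) = 0.243981 / (2 × 4.7 × 10^-9) = 25.96 million years.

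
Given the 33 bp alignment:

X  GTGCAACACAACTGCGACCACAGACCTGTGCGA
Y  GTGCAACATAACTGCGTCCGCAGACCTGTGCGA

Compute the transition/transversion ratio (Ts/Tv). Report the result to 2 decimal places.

2.00

Transitions are A↔G and C↔T; transversions are all other mismatches.
Transitions: 2. Transversions: 1.
R = 2/1 = 2.00.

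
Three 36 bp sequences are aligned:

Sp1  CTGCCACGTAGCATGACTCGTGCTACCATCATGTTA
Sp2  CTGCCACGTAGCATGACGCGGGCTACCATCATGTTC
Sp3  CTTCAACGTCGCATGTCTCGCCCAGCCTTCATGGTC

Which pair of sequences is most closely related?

Sp1 and Sp2

Sp1–Sp2: 3/36 differ, p = 0.083, d = 0.088.
Sp1–Sp3: 11/36 differ, p = 0.306, d = 0.392.
Sp2–Sp3: 11/36 differ, p = 0.306, d = 0.392.
The smallest distance is between Sp1 and Sp2.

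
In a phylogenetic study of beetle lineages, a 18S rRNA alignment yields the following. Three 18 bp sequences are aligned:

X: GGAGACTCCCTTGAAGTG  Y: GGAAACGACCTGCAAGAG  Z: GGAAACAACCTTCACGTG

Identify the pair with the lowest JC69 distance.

X–Y: 6/18 differ, p = 0.333, d = 0.441.
X–Z: 5/18 differ, p = 0.278, d = 0.347.
Y–Z: 4/18 differ, p = 0.222, d = 0.264.
The smallest distance is between Y and Z.

Y and Z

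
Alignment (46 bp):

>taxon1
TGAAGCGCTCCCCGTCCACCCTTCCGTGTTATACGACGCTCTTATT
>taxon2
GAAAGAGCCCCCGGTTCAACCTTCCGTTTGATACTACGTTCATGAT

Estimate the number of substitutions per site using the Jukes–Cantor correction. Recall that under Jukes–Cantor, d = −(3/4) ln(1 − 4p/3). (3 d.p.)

0.390

The sequences differ at 14 of 46 sites, so p = 14/46 ≈ 0.304348.
d = −(3/4) ln(1 − 4p/3) = −0.75 ln(1 − 0.405797) = −0.75 ln(0.594203)
  = −0.75 × (-0.520534) = 0.390401 substitutions/site.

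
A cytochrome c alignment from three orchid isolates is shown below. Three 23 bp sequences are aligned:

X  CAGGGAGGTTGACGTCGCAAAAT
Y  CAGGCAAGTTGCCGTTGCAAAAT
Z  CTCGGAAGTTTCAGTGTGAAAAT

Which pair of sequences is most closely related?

X and Y

X–Y: 4/23 differ, p = 0.174, d = 0.198.
X–Z: 9/23 differ, p = 0.391, d = 0.553.
Y–Z: 8/23 differ, p = 0.348, d = 0.467.
The smallest distance is between X and Y.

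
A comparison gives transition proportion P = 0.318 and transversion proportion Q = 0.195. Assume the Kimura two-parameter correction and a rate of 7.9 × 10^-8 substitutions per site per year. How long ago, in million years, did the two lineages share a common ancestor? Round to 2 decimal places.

6.41

Under the Kimura two-parameter model, d = −½ ln(1 − 2P − Q) − ¼ ln(1 − 2Q).
1 − 2P − Q = 0.169, giving −½ ln(0.169) = 0.888928.
1 − 2Q = 0.61, giving −¼ ln(0.61) = 0.123574.
d = 0.888928 + 0.123574 = 1.012502.
Under a molecular clock d = 2μt, so t = d/(2μ) = 1.012502 / (2 × 7.9 × 10^-8) = 6.41 million years.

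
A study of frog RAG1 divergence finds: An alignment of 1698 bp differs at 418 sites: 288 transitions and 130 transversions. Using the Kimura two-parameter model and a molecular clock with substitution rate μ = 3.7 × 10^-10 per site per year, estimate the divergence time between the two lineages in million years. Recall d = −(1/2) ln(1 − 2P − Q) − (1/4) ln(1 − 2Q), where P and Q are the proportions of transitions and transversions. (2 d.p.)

419.31

P = 288/1698 ≈ 0.169611 and Q = 130/1698 ≈ 0.076561.
Under the Kimura two-parameter model, d = −½ ln(1 − 2P − Q) − ¼ ln(1 − 2Q).
1 − 2P − Q = 0.584217, giving −½ ln(0.584217) = 0.268741.
1 − 2Q = 0.846878, giving −¼ ln(0.846878) = 0.041550.
d = 0.268741 + 0.041550 = 0.310291.
Under a molecular clock d = 2μt, so t = d/(2μ) = 0.310291 / (2 × 3.7 × 10^-10) = 419.31 million years.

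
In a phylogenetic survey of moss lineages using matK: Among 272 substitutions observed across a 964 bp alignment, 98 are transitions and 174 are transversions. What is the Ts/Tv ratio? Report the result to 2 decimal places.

R = 98/174 = 0.563218… ≈ 0.56 (to 2 d.p.).

0.56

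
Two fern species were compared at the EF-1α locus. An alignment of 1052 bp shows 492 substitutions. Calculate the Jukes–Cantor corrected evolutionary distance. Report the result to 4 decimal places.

0.7328

p = 492/1052 ≈ 0.467681.
d = −(3/4) ln(1 − 4p/3) = −0.75 ln(1 − 0.623575) = −0.75 ln(0.376425)
  = −0.75 × (-0.977036) = 0.732777 substitutions/site.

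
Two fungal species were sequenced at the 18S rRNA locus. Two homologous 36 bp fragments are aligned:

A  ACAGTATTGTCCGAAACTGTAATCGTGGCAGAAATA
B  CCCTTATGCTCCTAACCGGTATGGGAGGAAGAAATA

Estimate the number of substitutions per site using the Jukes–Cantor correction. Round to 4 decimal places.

The sequences differ at 13 of 36 sites, so p = 13/36 ≈ 0.361111.
d = −(3/4) ln(1 − 4p/3) = −0.75 ln(1 − 0.481481) = −0.75 ln(0.518519)
  = −0.75 × (-0.656779) = 0.492584 substitutions/site.

0.4926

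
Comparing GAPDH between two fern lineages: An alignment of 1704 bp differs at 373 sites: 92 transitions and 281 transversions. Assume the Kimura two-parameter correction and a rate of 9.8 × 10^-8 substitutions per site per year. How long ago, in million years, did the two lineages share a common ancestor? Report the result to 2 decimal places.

1.32

P = 92/1704 ≈ 0.053991 and Q = 281/1704 ≈ 0.164906.
Under the Kimura two-parameter model, d = −½ ln(1 − 2P − Q) − ¼ ln(1 − 2Q).
1 − 2P − Q = 0.727112, giving −½ ln(0.727112) = 0.159337.
1 − 2Q = 0.670188, giving −¼ ln(0.670188) = 0.100049.
d = 0.159337 + 0.100049 = 0.259386.
Under a molecular clock d = 2μt, so t = d/(2μ) = 0.259386 / (2 × 9.8 × 10^-8) = 1.32 million years.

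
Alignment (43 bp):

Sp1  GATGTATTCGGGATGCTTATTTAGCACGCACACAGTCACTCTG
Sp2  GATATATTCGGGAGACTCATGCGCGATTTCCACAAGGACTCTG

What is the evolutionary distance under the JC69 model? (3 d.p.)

The sequences differ at 16 of 43 sites, so p = 16/43 ≈ 0.372093.
d = −(3/4) ln(1 − 4p/3) = −0.75 ln(1 − 0.496124) = −0.75 ln(0.503876)
  = −0.75 × (-0.685425) = 0.514069 substitutions/site.

0.514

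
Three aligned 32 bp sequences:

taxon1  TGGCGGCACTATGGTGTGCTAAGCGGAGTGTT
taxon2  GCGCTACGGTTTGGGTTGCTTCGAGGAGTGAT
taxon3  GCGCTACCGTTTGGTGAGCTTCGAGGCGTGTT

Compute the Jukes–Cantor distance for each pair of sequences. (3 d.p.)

taxon1–taxon2: 13/32 sites differ → p = 0.40625, d = −0.75 ln(1 − 0.541667) = 0.585119 ≈ 0.585.
taxon1–taxon3: 12/32 sites differ → p = 0.375, d = −0.75 ln(1 − 0.5) = 0.519860 ≈ 0.520.
taxon2–taxon3: 6/32 sites differ → p = 0.1875, d = −0.75 ln(1 − 0.25) = 0.215762 ≈ 0.216.

d(taxon1,taxon2) = 0.585, d(taxon1,taxon3) = 0.520, d(taxon2,taxon3) = 0.216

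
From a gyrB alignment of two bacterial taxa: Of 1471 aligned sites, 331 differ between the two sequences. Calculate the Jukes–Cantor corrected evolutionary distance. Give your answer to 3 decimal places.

p = 331/1471 ≈ 0.225017.
d = −(3/4) ln(1 − 4p/3) = −0.75 ln(1 − 0.300023) = −0.75 ln(0.699977)
  = −0.75 × (-0.356708) = 0.267531 substitutions/site.

0.268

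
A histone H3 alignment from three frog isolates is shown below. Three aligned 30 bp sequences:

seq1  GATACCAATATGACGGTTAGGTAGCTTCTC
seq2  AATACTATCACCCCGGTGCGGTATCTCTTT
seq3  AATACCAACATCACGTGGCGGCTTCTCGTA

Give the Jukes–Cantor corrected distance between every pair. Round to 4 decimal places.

seq1–seq2: 13/30 sites differ → p ≈ 0.433333, d = −0.75 ln(1 − 0.577777) = 0.646666 ≈ 0.6467.
seq1–seq3: 13/30 sites differ → p ≈ 0.433333, d = −0.75 ln(1 − 0.577777) = 0.646666 ≈ 0.6467.
seq2–seq3: 10/30 sites differ → p ≈ 0.333333, d = −0.75 ln(1 − 0.444444) = 0.440839 ≈ 0.4408.

d(seq1,seq2) = 0.6467, d(seq1,seq3) = 0.6467, d(seq2,seq3) = 0.4408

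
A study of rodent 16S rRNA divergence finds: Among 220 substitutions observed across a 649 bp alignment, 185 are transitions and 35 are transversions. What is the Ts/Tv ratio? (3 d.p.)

5.286

R = 185/35 = 5.285714… ≈ 5.286 (to 3 d.p.).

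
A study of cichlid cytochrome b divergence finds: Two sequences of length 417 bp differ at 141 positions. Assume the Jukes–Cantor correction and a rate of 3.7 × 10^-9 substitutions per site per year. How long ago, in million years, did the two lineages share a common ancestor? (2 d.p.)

p = 141/417 ≈ 0.338129.
d = −(3/4) ln(1 − 4p/3) = −0.75 ln(1 − 0.450839) = −0.75 ln(0.549161)
  = −0.75 × (-0.599364) = 0.449523 substitutions/site.
Under a molecular clock d = 2μt, so t = d/(2μ) = 0.449523 / (2 × 3.7 × 10^-9) = 60.75 million years.

60.75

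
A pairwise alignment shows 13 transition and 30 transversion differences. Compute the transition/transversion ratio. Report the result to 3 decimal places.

0.433

R = 13/30 = 0.433333… ≈ 0.433 (to 3 d.p.).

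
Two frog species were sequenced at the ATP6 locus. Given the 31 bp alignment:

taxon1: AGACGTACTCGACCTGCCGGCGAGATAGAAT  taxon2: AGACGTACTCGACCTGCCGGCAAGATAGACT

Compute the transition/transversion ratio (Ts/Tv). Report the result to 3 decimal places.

1.000

Transitions are A↔G and C↔T; transversions are all other mismatches.
Transitions: 1. Transversions: 1.
R = 1/1 = 1.000.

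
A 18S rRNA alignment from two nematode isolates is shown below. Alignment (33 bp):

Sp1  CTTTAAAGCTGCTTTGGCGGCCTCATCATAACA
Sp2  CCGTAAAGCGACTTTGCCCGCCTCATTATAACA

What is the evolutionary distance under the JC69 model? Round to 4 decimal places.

The sequences differ at 7 of 33 sites (2, 3, 10, 11, 17, 19, 27), so p = 7/33 ≈ 0.212121.
d = −(3/4) ln(1 − 4p/3) = −0.75 ln(1 − 0.282828) = −0.75 ln(0.717172)
  = −0.75 × (-0.332440) = 0.249330 substitutions/site.

0.2493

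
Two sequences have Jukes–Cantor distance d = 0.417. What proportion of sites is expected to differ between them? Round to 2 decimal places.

p = (3/4)(1 − e^(−4d/3)) = 0.75 × (1 − e^(-0.556)) = 0.75 × (1 − 0.573498) = 0.319877.

0.32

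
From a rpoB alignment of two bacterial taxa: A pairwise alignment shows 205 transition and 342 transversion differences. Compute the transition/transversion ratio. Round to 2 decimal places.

0.60

R = 205/342 = 0.599415… ≈ 0.60 (to 2 d.p.).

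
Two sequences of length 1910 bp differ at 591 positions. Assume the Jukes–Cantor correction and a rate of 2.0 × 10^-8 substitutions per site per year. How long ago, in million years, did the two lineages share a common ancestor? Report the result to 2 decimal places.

9.97

p = 591/1910 ≈ 0.309424.
d = −(3/4) ln(1 − 4p/3) = −0.75 ln(1 − 0.412565) = −0.75 ln(0.587435)
  = −0.75 × (-0.531990) = 0.398993 substitutions/site.
Under a molecular clock d = 2μt, so t = d/(2μ) = 0.398993 / (2 × 2.0 × 10^-8) = 9.97 million years.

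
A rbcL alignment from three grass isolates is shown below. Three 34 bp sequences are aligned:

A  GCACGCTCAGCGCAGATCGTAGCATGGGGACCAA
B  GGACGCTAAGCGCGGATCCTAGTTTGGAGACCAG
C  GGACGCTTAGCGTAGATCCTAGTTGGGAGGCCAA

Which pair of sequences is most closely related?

A–B: 8/34 differ, p = 0.235, d = 0.282.
A–C: 9/34 differ, p = 0.265, d = 0.326.
B–C: 6/34 differ, p = 0.176, d = 0.201.
The smallest distance is between B and C.

B and C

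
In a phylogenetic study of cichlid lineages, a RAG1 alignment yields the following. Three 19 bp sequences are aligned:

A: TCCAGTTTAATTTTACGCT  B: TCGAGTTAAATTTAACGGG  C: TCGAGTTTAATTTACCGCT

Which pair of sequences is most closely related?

A–B: 5/19 differ, p = 0.263, d = 0.324.
A–C: 3/19 differ, p = 0.158, d = 0.177.
B–C: 4/19 differ, p = 0.211, d = 0.247.
The smallest distance is between A and C.

A and C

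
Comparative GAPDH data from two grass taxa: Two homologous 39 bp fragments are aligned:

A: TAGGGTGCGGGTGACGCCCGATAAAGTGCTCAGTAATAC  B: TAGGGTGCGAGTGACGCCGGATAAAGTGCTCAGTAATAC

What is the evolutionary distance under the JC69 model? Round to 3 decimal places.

The sequences differ at 2 of 39 sites (10, 19), so p = 2/39 ≈ 0.051282.
d = −(3/4) ln(1 − 4p/3) = −0.75 ln(1 − 0.068376) = −0.75 ln(0.931624)
  = −0.75 × (-0.070826) = 0.053120 substitutions/site.

0.053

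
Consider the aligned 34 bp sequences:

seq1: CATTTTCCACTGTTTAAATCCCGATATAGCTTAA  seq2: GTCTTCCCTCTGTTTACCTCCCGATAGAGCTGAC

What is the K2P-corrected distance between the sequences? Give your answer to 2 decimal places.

Of 34 sites, 2 differences are transitions and 8 are transversions, so P = 2/34 ≈ 0.058824 and Q = 8/34 ≈ 0.235294.
Under the Kimura two-parameter model, d = −½ ln(1 − 2P − Q) − ¼ ln(1 − 2Q).
1 − 2P − Q = 0.647058, giving −½ ln(0.647058) = 0.217660.
1 − 2Q = 0.529412, giving −¼ ln(0.529412) = 0.158997.
d = 0.217660 + 0.158997 = 0.376657.

0.38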